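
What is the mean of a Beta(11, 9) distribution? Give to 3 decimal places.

The Beta mean is α/(α+β) = 11/(11+9) = 0.550.

0.550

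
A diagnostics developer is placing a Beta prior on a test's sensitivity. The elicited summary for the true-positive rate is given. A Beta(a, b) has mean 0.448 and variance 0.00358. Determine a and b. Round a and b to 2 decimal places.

Write ν = a+b; then a = μν and Var = μ(1−μ)/(ν+1).
ν = μ(1−μ)/Var − 1 = 0.247296/0.00358 − 1 = 68.0771.
a = 0.448·68.0771 = 30.50, b = 0.552·68.0771 = 37.58.

a = 30.50, b = 37.58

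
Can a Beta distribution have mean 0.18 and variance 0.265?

For any Beta, Var(X) < E[X]·(1−E[X]).
Here μ(1−μ) = 0.18×0.82 = 0.1476, and 0.265 ≥ 0.1476.

No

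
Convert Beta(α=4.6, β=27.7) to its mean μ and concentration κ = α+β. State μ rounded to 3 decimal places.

κ = α+β = 4.6+27.7 = 32.3; μ = α/κ = 4.6/32.3 = 0.142.

μ = 0.142, κ = 32.3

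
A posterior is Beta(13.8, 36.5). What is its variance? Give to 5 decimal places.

α+β = 50.3 and αβ = 503.70, so Var = αβ/[(α+β)²(α+β+1)] = 503.70/129793.617 = 0.00388.

0.00388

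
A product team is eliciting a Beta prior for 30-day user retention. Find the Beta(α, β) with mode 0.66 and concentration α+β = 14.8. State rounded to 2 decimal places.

α = 9.45, β = 5.35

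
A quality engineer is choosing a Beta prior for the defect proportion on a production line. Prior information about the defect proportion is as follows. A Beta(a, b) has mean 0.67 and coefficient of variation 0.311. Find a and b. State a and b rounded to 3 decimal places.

a = 2.742, b = 1.350

σ = CV·μ = 0.311×0.67 = 0.20837, so σ² = 0.043418.
s+1 = μ(1−μ)/σ² = 0.2211/0.043418 = 5.0924, so s = a+b = 4.0924.
a = μs = 2.742, b = (1−μ)s = 1.350.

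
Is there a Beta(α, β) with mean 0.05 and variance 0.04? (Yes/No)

Yes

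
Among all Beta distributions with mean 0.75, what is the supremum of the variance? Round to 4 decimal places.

Var = μ(1−μ)/(α+β+1), which approaches μ(1−μ) as α+β → 0.
So the supremum is μ(1−μ) = 0.75×0.25 = 0.1875.

0.1875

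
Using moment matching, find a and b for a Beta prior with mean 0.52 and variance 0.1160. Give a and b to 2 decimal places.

a = 0.60, b = 0.55

Write ν = a+b; then a = μν and Var = μ(1−μ)/(ν+1).
ν = μ(1−μ)/Var − 1 = 0.2496/0.1160 − 1 = 1.1517.
a = 0.52·1.1517 = 0.60, b = 0.48·1.1517 = 0.55.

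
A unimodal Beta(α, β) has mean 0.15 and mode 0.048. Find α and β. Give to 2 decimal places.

α = 1.33, β = 7.53

With s = α+β: μ = α/s and mode = (α−1)/(s−2). Eliminating α = μs,
μs − 1 = m(s−2) ⇒ s(μ−m) = 1−2m ⇒ s = 0.904/0.102 = 8.8627.
So α = μs = 1.33, β = (1−μ)s = 7.53.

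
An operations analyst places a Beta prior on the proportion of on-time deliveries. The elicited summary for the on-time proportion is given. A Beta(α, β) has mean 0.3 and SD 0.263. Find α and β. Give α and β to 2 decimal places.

α = 0.61, β = 1.43

Variance = 0.263² = 0.069169. The moment-matching identity α+β = μ(1−μ)/Var − 1 gives
α+β = 0.21/0.069169 − 1 = 2.0360, so α = μ·2.0360 = 0.61 and β = (1−μ)·2.0360 = 1.43.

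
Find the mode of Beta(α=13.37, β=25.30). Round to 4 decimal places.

The density x^(α−1)(1−x)^(β−1) is maximised at (α−1)/(α+β−2) = 12.37/36.67 = 0.3373.

0.3373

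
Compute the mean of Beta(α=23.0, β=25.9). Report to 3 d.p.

E[X] = α/(α+β) = 23.0/48.9 = 0.470.

0.470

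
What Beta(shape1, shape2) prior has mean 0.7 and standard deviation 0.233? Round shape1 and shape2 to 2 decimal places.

First σ² = 0.054289. Setting shape1 = μn, shape2 = (1−μ)n with n = shape1+shape2,
μ(1−μ)/(n+1) = 0.054289 ⇒ n+1 = 0.21/0.054289 = 3.8682 ⇒ n = 2.8682.
Hence shape1 = 0.7×2.8682 = 2.01, shape2 = 0.3×2.8682 = 0.86.

shape1 = 2.01, shape2 = 0.86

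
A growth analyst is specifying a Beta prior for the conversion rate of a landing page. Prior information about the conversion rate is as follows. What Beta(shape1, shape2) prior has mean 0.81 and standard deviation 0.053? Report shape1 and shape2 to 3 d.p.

σ² = 0.053² = 0.002809.
With s = shape1+shape2, Var = μ(1−μ)/(s+1), so s+1 = (0.81×0.19)/0.002809 = 54.7882 and s = 53.7882.
shape1 = μs = 43.568, shape2 = (1−μ)s = 10.220.

shape1 = 43.568, shape2 = 10.220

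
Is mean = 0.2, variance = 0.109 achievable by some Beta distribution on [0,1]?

Yes

The Beta variance bound is σ² < μ(1−μ).
Here μ(1−μ) = 0.2×0.8 = 0.16, and 0.109 < 0.16.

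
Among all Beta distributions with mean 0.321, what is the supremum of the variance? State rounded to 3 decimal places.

0.218

Var = μ(1−μ)/(α+β+1), which approaches μ(1−μ) as α+β → 0.
So the supremum is μ(1−μ) = 0.321×0.679 = 0.218.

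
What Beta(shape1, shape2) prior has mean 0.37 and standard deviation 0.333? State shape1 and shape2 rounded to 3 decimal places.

σ² = 0.333² = 0.110889.
With s = shape1+shape2, Var = μ(1−μ)/(s+1), so s+1 = (0.37×0.63)/0.110889 = 2.1021 and s = 1.1021.
shape1 = μs = 0.408, shape2 = (1−μ)s = 0.694.

shape1 = 0.408, shape2 = 0.694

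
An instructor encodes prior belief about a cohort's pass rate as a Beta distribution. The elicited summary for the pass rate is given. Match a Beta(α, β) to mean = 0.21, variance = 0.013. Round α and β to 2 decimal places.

Write ν = α+β; then α = μν and Var = μ(1−μ)/(ν+1).
ν = μ(1−μ)/Var − 1 = 0.1659/0.013 − 1 = 11.7615.
α = 0.21·11.7615 = 2.47, β = 0.79·11.7615 = 9.29.

α = 2.47, β = 9.29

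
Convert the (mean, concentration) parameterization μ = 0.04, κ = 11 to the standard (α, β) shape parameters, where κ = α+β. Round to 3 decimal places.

α = 0.440, β = 10.560

α = μκ = 0.04×11 = 0.440 and β = (1−μ)κ = 0.96×11 = 10.560.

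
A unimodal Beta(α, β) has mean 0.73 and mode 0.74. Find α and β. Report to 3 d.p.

α = 35.040, β = 12.960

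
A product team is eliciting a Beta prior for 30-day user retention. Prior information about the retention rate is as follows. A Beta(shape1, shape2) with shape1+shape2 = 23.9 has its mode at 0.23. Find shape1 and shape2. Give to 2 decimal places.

shape1 = 6.04, shape2 = 17.86

Since the density peak of Beta(shape1,shape2) is at (shape1−1)/(shape1+shape2−2),
shape1 = 1 + 0.23(23.9−2) = 6.04 and shape2 = 23.9 − 6.04 = 17.86.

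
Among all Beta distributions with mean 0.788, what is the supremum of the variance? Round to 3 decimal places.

Var = μ(1−μ)/(α+β+1), which approaches μ(1−μ) as α+β → 0.
So the supremum is μ(1−μ) = 0.788×0.212 = 0.167.

0.167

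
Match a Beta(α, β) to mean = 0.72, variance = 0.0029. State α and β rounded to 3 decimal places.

α = 49.332, β = 19.185

By moment matching, α+β = μ(1−μ)/σ² − 1 = (0.72·0.28)/0.0029 − 1 = 69.5172 − 1 = 68.5172.
Since α/(α+β) = μ, α = 0.72·68.5172 = 49.332 and β = 0.28·68.5172 = 19.185.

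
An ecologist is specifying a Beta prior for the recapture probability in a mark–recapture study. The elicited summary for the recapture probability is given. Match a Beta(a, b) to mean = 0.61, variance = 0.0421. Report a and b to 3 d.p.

a = 2.837, b = 1.814

Let s = a+b. The Beta variance is μ(1−μ)/(s+1).
So s+1 = μ(1−μ)/σ² = (0.61×0.39)/0.0421 = 0.2379/0.0421 = 5.6508, giving s = 4.6508.
Then a = μs = 0.61×4.6508 = 2.837 and b = (1−μ)s = 0.39×4.6508 = 1.814.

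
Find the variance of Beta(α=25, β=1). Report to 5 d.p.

Var = αβ/[(α+β)²(α+β+1)] = (25×1)/(26²×27) = 25/18252 = 0.00137.

0.00137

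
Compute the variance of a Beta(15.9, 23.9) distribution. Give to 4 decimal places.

μ = 15.9/39.8 = 0.399497; Var = μ(1−μ)/(α+β+1) = 0.2398992/40.8 = 0.0059.

0.0059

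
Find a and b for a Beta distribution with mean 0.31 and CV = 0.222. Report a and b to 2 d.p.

a = 13.69, b = 30.47

Var = (CV·μ)² = (0.222×0.31)² = 0.004736.
a+b = μ(1−μ)/Var − 1 = 0.2139/0.004736 − 1 = 44.1629.
Thus a = 0.31·44.1629 = 13.69 and b = 0.69·44.1629 = 30.47.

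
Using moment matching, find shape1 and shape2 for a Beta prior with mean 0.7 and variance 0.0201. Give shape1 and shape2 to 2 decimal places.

Write ν = shape1+shape2; then shape1 = μν and Var = μ(1−μ)/(ν+1).
ν = μ(1−μ)/Var − 1 = 0.21/0.0201 − 1 = 9.4478.
shape1 = 0.7·9.4478 = 6.61, shape2 = 0.3·9.4478 = 2.83.

shape1 = 6.61, shape2 = 2.83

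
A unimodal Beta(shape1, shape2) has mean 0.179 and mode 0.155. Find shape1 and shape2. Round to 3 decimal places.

With s = shape1+shape2: μ = shape1/s and mode = (shape1−1)/(s−2). Eliminating shape1 = μs,
μs − 1 = m(s−2) ⇒ s(μ−m) = 1−2m ⇒ s = 0.690/0.024 = 28.7500.
So shape1 = μs = 5.146, shape2 = (1−μ)s = 23.604.

shape1 = 5.146, shape2 = 23.604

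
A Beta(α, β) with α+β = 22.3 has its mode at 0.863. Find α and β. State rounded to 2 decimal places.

Mode = (α−1)/(κ−2) with κ = α+β, so α−1 = 0.863·20.3 = 17.52.
α = 18.52; β = κ − α = 3.78.

α = 18.52, β = 3.78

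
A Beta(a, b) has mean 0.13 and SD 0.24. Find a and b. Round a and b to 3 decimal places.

Variance = 0.24² = 0.0576. The moment-matching identity a+b = μ(1−μ)/Var − 1 gives
a+b = 0.1131/0.0576 − 1 = 0.9635, so a = μ·0.9635 = 0.125 and b = (1−μ)·0.9635 = 0.838.

a = 0.125, b = 0.838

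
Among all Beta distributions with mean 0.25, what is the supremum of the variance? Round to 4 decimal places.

For fixed mean μ the Beta variance is μ(1−μ)/(α+β+1), increasing as α+β decreases.
Its least upper bound (not attained) is μ(1−μ) = 0.25·0.75 = 0.1875.

0.1875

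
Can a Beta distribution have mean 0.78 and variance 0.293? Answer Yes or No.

No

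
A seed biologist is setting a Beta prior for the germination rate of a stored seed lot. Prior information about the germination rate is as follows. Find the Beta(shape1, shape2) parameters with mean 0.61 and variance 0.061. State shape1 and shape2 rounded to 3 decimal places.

shape1 = 1.769, shape2 = 1.131

Write ν = shape1+shape2; then shape1 = μν and Var = μ(1−μ)/(ν+1).
ν = μ(1−μ)/Var − 1 = 0.2379/0.061 − 1 = 2.9000.
shape1 = 0.61·2.9000 = 1.769, shape2 = 0.39·2.9000 = 1.131.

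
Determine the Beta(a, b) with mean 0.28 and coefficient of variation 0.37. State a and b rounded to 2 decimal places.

a = 4.98, b = 12.80

σ = CV·μ = 0.37×0.28 = 0.10360, so σ² = 0.010733.
s+1 = μ(1−μ)/σ² = 0.2016/0.010733 = 18.7833, so s = a+b = 17.7833.
a = μs = 4.98, b = (1−μ)s = 12.80.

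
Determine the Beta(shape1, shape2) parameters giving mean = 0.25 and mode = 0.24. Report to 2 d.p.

shape1 = 13.00, shape2 = 39.00

With s = shape1+shape2: μ = shape1/s and mode = (shape1−1)/(s−2). Eliminating shape1 = μs,
μs − 1 = m(s−2) ⇒ s(μ−m) = 1−2m ⇒ s = 0.52/0.01 = 52.0000.
So shape1 = μs = 13.00, shape2 = (1−μ)s = 39.00.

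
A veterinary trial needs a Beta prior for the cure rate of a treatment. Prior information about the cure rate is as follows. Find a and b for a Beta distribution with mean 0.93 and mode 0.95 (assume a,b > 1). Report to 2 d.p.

a = 41.85, b = 3.15

With s = a+b: μ = a/s and mode = (a−1)/(s−2). Eliminating a = μs,
μs − 1 = m(s−2) ⇒ s(μ−m) = 1−2m ⇒ s = -0.90/-0.02 = 45.0000.
So a = μs = 41.85, b = (1−μ)s = 3.15.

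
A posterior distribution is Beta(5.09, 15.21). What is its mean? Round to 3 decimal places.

E[X] = α/(α+β) = 5.09/20.30 = 0.251.

0.251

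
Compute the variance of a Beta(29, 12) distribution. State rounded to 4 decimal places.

μ = 29/41 = 0.707317; Var = μ(1−μ)/(α+β+1) = 0.2070196/42 = 0.0049.

0.0049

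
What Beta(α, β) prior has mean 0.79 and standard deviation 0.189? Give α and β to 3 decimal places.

α = 2.879, β = 0.765

σ² = 0.189² = 0.035721.
With s = α+β, Var = μ(1−μ)/(s+1), so s+1 = (0.79×0.21)/0.035721 = 4.6443 and s = 3.6443.
α = μs = 2.879, β = (1−μ)s = 0.765.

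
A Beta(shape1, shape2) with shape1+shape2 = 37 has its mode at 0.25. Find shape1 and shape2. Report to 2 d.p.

For shape1,shape2>1 the mode is (shape1−1)/(shape1+shape2−2), so shape1 = mode·(κ−2)+1 = 0.25×35+1 = 9.75.
And shape2 = (1−mode)·(κ−2)+1 = 0.75×35+1 = 27.25.

shape1 = 9.75, shape2 = 27.25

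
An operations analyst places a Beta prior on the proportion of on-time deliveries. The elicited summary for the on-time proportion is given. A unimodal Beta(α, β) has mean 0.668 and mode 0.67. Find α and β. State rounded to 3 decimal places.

Let s = α+β. Mean gives α = μs = 0.668s; mode gives (α−1)/(s−2) = 0.67.
Substituting: 0.668s − 1 = 0.67(s−2) = 0.67s − 1.34, so -0.002s = -0.34 and s = 170.0000.
Then α = 0.668×170.0000 = 113.560 and β = s−α = 56.440.

α = 113.560, β = 56.440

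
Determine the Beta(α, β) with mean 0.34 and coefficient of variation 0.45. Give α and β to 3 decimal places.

α = 2.919, β = 5.667

Var = (CV·μ)² = (0.45×0.34)² = 0.023409.
α+β = μ(1−μ)/Var − 1 = 0.2244/0.023409 − 1 = 8.5861.
Thus α = 0.34·8.5861 = 2.919 and β = 0.66·8.5861 = 5.667.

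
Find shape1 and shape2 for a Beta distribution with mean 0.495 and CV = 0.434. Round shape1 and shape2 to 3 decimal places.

Var = (CV·μ)² = (0.434×0.495)² = 0.046152.
shape1+shape2 = μ(1−μ)/Var − 1 = 0.249975/0.046152 − 1 = 4.4163.
Thus shape1 = 0.495·4.4163 = 2.186 and shape2 = 0.505·4.4163 = 2.230.

shape1 = 2.186, shape2 = 2.230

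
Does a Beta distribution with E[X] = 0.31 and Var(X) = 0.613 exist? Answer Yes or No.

For any Beta, Var(X) < E[X]·(1−E[X]).
Here μ(1−μ) = 0.31×0.69 = 0.2139, and 0.613 ≥ 0.2139.

No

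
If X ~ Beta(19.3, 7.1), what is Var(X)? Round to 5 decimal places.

0.00718

Var = αβ/[(α+β)²(α+β+1)] = (19.3×7.1)/(26.4²×27.4) = 137.03/19096.704 = 0.00718.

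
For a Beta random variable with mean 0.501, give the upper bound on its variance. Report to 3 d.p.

0.250

Var = μ(1−μ)/(α+β+1), which approaches μ(1−μ) as α+β → 0.
So the supremum is μ(1−μ) = 0.501×0.499 = 0.250.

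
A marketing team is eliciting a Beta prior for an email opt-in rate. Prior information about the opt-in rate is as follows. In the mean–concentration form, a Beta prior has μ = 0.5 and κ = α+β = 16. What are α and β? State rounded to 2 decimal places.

α = μκ = 0.5×16 = 8.00 and β = (1−μ)κ = 0.5×16 = 8.00.

α = 8.00, β = 8.00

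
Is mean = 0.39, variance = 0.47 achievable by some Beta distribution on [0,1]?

No

The Beta variance bound is σ² < μ(1−μ).
Here μ(1−μ) = 0.39×0.61 = 0.2379, and 0.47 ≥ 0.2379.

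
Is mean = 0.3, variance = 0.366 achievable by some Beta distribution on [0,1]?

No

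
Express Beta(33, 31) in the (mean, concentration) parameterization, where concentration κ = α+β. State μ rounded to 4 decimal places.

μ = 0.5156, κ = 64

κ = α+β = 33+31 = 64; μ = α/κ = 33/64 = 0.5156.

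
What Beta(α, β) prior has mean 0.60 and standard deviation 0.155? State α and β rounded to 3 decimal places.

α = 5.394, β = 3.596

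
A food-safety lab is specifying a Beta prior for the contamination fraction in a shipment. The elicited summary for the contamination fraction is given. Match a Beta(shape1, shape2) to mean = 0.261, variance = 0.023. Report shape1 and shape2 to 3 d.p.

shape1 = 1.928, shape2 = 5.458

By moment matching, shape1+shape2 = μ(1−μ)/σ² − 1 = (0.261·0.739)/0.023 − 1 = 8.3860 − 1 = 7.3860.
Since shape1/(shape1+shape2) = μ, shape1 = 0.261·7.3860 = 1.928 and shape2 = 0.739·7.3860 = 5.458.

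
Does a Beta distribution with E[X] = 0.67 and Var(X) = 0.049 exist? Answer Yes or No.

Yes

For any Beta, Var(X) < E[X]·(1−E[X]).
Here μ(1−μ) = 0.67×0.33 = 0.2211, and 0.049 < 0.2211.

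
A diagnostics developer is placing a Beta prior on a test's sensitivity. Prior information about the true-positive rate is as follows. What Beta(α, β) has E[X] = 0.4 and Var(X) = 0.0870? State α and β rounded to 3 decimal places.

α = 0.703, β = 1.055

Write ν = α+β; then α = μν and Var = μ(1−μ)/(ν+1).
ν = μ(1−μ)/Var − 1 = 0.24/0.0870 − 1 = 1.7586.
α = 0.4·1.7586 = 0.703, β = 0.6·1.7586 = 1.055.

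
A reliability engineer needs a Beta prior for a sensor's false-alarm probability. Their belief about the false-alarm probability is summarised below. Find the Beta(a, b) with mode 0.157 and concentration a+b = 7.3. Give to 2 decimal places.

a = 1.83, b = 5.47

Mode = (a−1)/(κ−2) with κ = a+b, so a−1 = 0.157·5.3 = 0.83.
a = 1.83; b = κ − a = 5.47.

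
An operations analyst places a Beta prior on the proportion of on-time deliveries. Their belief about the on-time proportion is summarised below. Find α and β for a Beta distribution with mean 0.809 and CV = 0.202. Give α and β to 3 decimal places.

α = 3.872, β = 0.914

σ = CV·μ = 0.202×0.809 = 0.16342, so σ² = 0.026705.
s+1 = μ(1−μ)/σ² = 0.154519/0.026705 = 5.7860, so s = α+β = 4.7860.
α = μs = 3.872, β = (1−μ)s = 0.914.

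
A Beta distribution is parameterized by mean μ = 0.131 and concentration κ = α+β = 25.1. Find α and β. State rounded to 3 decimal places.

Split κ in proportion μ : (1−μ): α = 0.131·25.1 = 3.288, β = 25.1 − 3.288 = 21.812.

α = 3.288, β = 21.812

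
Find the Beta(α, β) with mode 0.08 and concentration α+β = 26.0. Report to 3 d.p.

α = 2.920, β = 23.080

Mode = (α−1)/(κ−2) with κ = α+β, so α−1 = 0.08·24.0 = 1.920.
α = 2.920; β = κ − α = 23.080.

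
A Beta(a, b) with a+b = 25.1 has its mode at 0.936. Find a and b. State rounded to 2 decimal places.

Since the density peak of Beta(a,b) is at (a−1)/(a+b−2),
a = 1 + 0.936(25.1−2) = 22.62 and b = 25.1 − 22.62 = 2.48.

a = 22.62, b = 2.48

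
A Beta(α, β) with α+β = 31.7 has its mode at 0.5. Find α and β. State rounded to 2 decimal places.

α = 15.85, β = 15.85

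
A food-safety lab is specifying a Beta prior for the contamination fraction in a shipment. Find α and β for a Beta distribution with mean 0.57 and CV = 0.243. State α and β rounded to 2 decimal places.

Var = (CV·μ)² = (0.243×0.57)² = 0.019185.
α+β = μ(1−μ)/Var − 1 = 0.2451/0.019185 − 1 = 11.7756.
Thus α = 0.57·11.7756 = 6.71 and β = 0.43·11.7756 = 5.06.

α = 6.71, β = 5.06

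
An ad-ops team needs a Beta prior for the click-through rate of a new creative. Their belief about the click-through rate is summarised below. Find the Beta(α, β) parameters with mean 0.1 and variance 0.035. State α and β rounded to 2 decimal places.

α = 0.16, β = 1.41

Write ν = α+β; then α = μν and Var = μ(1−μ)/(ν+1).
ν = μ(1−μ)/Var − 1 = 0.09/0.035 − 1 = 1.5714.
α = 0.1·1.5714 = 0.16, β = 0.9·1.5714 = 1.41.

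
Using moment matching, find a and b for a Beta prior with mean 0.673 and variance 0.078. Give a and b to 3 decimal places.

Let s = a+b. The Beta variance is μ(1−μ)/(s+1).
So s+1 = μ(1−μ)/σ² = (0.673×0.327)/0.078 = 0.220071/0.078 = 2.8214, giving s = 1.8214.
Then a = μs = 0.673×1.8214 = 1.226 and b = (1−μ)s = 0.327×1.8214 = 0.596.

a = 1.226, b = 0.596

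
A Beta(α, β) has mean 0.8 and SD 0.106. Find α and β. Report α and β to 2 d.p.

σ² = 0.106² = 0.011236.
With s = α+β, Var = μ(1−μ)/(s+1), so s+1 = (0.8×0.2)/0.011236 = 14.2399 and s = 13.2399.
α = μs = 10.59, β = (1−μ)s = 2.65.

α = 10.59, β = 2.65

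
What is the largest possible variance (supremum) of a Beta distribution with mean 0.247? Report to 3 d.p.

Var = μ(1−μ)/(α+β+1), which approaches μ(1−μ) as α+β → 0.
So the supremum is μ(1−μ) = 0.247×0.753 = 0.186.

0.186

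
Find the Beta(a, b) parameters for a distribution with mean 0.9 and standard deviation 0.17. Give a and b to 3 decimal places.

Variance = 0.17² = 0.0289. The moment-matching identity a+b = μ(1−μ)/Var − 1 gives
a+b = 0.09/0.0289 − 1 = 2.1142, so a = μ·2.1142 = 1.903 and b = (1−μ)·2.1142 = 0.211.

a = 1.903, b = 0.211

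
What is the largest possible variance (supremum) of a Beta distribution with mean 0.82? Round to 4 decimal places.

Var = μ(1−μ)/(α+β+1), which approaches μ(1−μ) as α+β → 0.
So the supremum is μ(1−μ) = 0.82×0.18 = 0.1476.

0.1476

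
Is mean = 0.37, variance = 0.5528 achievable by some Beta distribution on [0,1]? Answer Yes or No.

A Beta with mean μ has variance μ(1−μ)/(α+β+1) < μ(1−μ).
Here μ(1−μ) = 0.37×0.63 = 0.2331, and 0.5528 ≥ 0.2331.

No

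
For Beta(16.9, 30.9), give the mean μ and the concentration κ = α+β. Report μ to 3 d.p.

μ = 0.354, κ = 47.8

κ = α+β = 16.9+30.9 = 47.8; μ = α/κ = 16.9/47.8 = 0.354.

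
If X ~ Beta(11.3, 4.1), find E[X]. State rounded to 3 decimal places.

0.734

E[X] = α/(α+β) = 11.3/15.4 = 0.734.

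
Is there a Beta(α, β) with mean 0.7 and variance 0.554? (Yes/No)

A Beta with mean μ has variance μ(1−μ)/(α+β+1) < μ(1−μ).
Here μ(1−μ) = 0.7×0.3 = 0.21, and 0.554 ≥ 0.21.

No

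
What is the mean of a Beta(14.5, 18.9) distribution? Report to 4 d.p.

0.4341

The Beta mean is α/(α+β) = 14.5/(14.5+18.9) = 0.4341.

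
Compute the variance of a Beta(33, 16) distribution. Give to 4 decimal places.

Var = αβ/[(α+β)²(α+β+1)] = (33×16)/(49²×50) = 528/120050 = 0.0044.

0.0044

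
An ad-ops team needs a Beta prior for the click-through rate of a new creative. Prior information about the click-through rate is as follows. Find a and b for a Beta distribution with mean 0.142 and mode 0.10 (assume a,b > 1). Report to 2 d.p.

With s = a+b: μ = a/s and mode = (a−1)/(s−2). Eliminating a = μs,
μs − 1 = m(s−2) ⇒ s(μ−m) = 1−2m ⇒ s = 0.80/0.042 = 19.0476.
So a = μs = 2.70, b = (1−μ)s = 16.34.

a = 2.70, b = 16.34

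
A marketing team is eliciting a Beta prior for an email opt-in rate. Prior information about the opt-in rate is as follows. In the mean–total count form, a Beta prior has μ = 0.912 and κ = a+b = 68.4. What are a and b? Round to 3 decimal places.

a = 62.381, b = 6.019

a = μκ = 0.912×68.4 = 62.381 and b = (1−μ)κ = 0.088×68.4 = 6.019.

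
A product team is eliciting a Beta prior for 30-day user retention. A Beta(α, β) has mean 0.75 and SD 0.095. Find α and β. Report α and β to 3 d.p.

α = 14.832, β = 4.944

σ² = 0.095² = 0.009025.
With s = α+β, Var = μ(1−μ)/(s+1), so s+1 = (0.75×0.25)/0.009025 = 20.7756 and s = 19.7756.
α = μs = 14.832, β = (1−μ)s = 4.944.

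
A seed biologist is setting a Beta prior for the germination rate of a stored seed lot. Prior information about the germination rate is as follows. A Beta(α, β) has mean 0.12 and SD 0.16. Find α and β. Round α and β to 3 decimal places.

α = 0.375, β = 2.750

Variance = 0.16² = 0.0256. The moment-matching identity α+β = μ(1−μ)/Var − 1 gives
α+β = 0.1056/0.0256 − 1 = 3.1250, so α = μ·3.1250 = 0.375 and β = (1−μ)·3.1250 = 2.750.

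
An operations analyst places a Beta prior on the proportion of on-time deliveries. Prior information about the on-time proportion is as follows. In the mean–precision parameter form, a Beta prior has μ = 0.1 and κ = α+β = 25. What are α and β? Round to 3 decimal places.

α = 2.500, β = 22.500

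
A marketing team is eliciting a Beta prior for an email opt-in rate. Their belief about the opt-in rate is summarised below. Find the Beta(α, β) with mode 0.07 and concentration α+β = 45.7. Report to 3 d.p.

α = 4.059, β = 41.641

Since the density peak of Beta(α,β) is at (α−1)/(α+β−2),
α = 1 + 0.07(45.7−2) = 4.059 and β = 45.7 − 4.059 = 41.641.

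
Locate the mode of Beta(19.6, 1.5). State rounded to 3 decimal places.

0.974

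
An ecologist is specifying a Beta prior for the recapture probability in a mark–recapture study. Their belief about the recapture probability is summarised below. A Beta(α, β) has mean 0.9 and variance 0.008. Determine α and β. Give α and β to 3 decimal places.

α = 9.225, β = 1.025

Let s = α+β. The Beta variance is μ(1−μ)/(s+1).
So s+1 = μ(1−μ)/σ² = (0.9×0.1)/0.008 = 0.09/0.008 = 11.2500, giving s = 10.2500.
Then α = μs = 0.9×10.2500 = 9.225 and β = (1−μ)s = 0.1×10.2500 = 1.025.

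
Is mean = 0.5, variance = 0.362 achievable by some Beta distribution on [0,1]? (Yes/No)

No

A Beta with mean μ has variance μ(1−μ)/(α+β+1) < μ(1−μ).
Here μ(1−μ) = 0.5×0.5 = 0.25, and 0.362 ≥ 0.25.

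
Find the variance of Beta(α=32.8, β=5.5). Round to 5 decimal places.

μ = 32.8/38.3 = 0.856397; Var = μ(1−μ)/(α+β+1) = 0.1229813/39.3 = 0.00313.

0.00313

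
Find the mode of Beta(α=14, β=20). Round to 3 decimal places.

0.406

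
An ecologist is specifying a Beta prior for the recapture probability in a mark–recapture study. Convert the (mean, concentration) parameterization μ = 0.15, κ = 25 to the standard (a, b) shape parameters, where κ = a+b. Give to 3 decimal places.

a = 3.750, b = 21.250

Split κ in proportion μ : (1−μ): a = 0.15·25 = 3.750, b = 25 − 3.750 = 21.250.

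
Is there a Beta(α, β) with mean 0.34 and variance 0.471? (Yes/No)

A Beta with mean μ has variance μ(1−μ)/(α+β+1) < μ(1−μ).
Here μ(1−μ) = 0.34×0.66 = 0.2244, and 0.471 ≥ 0.2244.

No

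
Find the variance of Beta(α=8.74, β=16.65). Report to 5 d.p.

μ = 8.74/25.39 = 0.344230; Var = μ(1−μ)/(α+β+1) = 0.2257357/26.39 = 0.00855.

0.00855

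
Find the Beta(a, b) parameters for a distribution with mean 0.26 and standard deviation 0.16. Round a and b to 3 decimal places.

a = 1.694, b = 4.822

Variance = 0.16² = 0.0256. The moment-matching identity a+b = μ(1−μ)/Var − 1 gives
a+b = 0.1924/0.0256 − 1 = 6.5156, so a = μ·6.5156 = 1.694 and b = (1−μ)·6.5156 = 4.822.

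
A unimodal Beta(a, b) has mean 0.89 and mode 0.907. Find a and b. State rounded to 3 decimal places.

With s = a+b: μ = a/s and mode = (a−1)/(s−2). Eliminating a = μs,
μs − 1 = m(s−2) ⇒ s(μ−m) = 1−2m ⇒ s = -0.814/-0.017 = 47.8824.
So a = μs = 42.615, b = (1−μ)s = 5.267.

a = 42.615, b = 5.267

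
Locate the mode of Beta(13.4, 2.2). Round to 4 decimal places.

With α,β > 1, mode = (α−1)/(α+β−2) = 12.4/13.6 = 0.9118.

0.9118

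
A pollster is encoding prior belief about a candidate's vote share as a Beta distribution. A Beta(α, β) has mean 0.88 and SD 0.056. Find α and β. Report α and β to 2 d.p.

α = 28.75, β = 3.92

Variance = 0.056² = 0.003136. The moment-matching identity α+β = μ(1−μ)/Var − 1 gives
α+β = 0.1056/0.003136 − 1 = 32.6735, so α = μ·32.6735 = 28.75 and β = (1−μ)·32.6735 = 3.92.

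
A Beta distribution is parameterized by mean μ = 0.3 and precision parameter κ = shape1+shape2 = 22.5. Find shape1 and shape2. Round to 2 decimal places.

shape1 = μκ = 0.3×22.5 = 6.75 and shape2 = (1−μ)κ = 0.7×22.5 = 15.75.

shape1 = 6.75, shape2 = 15.75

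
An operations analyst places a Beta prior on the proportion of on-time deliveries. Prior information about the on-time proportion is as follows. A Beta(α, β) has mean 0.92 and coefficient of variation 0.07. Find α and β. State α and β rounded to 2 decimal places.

σ = CV·μ = 0.07×0.92 = 0.06440, so σ² = 0.004147.
s+1 = μ(1−μ)/σ² = 0.0736/0.004147 = 17.7462, so s = α+β = 16.7462.
α = μs = 15.41, β = (1−μ)s = 1.34.

α = 15.41, β = 1.34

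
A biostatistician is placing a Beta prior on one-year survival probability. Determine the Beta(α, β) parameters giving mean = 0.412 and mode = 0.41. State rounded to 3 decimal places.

With s = α+β: μ = α/s and mode = (α−1)/(s−2). Eliminating α = μs,
μs − 1 = m(s−2) ⇒ s(μ−m) = 1−2m ⇒ s = 0.18/0.002 = 90.0000.
So α = μs = 37.080, β = (1−μ)s = 52.920.

α = 37.080, β = 52.920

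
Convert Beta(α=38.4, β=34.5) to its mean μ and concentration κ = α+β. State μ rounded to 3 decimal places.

κ = α+β = 38.4+34.5 = 72.9; μ = α/κ = 38.4/72.9 = 0.527.

μ = 0.527, κ = 72.9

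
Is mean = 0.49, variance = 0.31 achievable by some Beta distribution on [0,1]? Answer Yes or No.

For any Beta, Var(X) < E[X]·(1−E[X]).
Here μ(1−μ) = 0.49×0.51 = 0.2499, and 0.31 ≥ 0.2499.

No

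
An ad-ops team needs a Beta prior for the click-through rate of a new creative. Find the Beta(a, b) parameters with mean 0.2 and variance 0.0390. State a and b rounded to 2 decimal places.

Write ν = a+b; then a = μν and Var = μ(1−μ)/(ν+1).
ν = μ(1−μ)/Var − 1 = 0.16/0.0390 − 1 = 3.1026.
a = 0.2·3.1026 = 0.62, b = 0.8·3.1026 = 2.48.

a = 0.62, b = 2.48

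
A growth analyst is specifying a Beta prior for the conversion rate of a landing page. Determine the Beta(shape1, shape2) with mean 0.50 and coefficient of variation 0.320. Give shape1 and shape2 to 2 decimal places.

Var = (CV·μ)² = (0.320×0.50)² = 0.025600.
shape1+shape2 = μ(1−μ)/Var − 1 = 0.2500/0.025600 − 1 = 8.7656.
Thus shape1 = 0.50·8.7656 = 4.38 and shape2 = 0.50·8.7656 = 4.38.

shape1 = 4.38, shape2 = 4.38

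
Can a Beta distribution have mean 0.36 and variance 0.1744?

A Beta with mean μ has variance μ(1−μ)/(α+β+1) < μ(1−μ).
Here μ(1−μ) = 0.36×0.64 = 0.2304, and 0.1744 < 0.2304.

Yes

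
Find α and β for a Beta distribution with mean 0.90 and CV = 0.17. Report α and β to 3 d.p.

α = 2.560, β = 0.284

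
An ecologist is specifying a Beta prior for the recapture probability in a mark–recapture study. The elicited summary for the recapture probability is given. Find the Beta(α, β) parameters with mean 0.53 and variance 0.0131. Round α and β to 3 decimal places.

α = 9.548, β = 8.467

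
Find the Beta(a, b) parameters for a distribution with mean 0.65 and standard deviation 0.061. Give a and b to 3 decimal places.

a = 39.091, b = 21.049

First σ² = 0.003721. Setting a = μn, b = (1−μ)n with n = a+b,
μ(1−μ)/(n+1) = 0.003721 ⇒ n+1 = 0.2275/0.003721 = 61.1395 ⇒ n = 60.1395.
Hence a = 0.65×60.1395 = 39.091, b = 0.35×60.1395 = 21.049.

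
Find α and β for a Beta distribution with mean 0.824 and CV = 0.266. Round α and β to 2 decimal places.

σ = CV·μ = 0.266×0.824 = 0.21918, so σ² = 0.048042.
s+1 = μ(1−μ)/σ² = 0.145024/0.048042 = 3.0187, so s = α+β = 2.0187.
α = μs = 1.66, β = (1−μ)s = 0.36.

α = 1.66, β = 0.36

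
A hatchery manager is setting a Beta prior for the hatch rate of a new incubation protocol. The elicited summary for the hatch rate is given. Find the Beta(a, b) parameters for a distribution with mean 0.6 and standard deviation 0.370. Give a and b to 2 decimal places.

Variance = 0.370² = 0.136900. The moment-matching identity a+b = μ(1−μ)/Var − 1 gives
a+b = 0.24/0.136900 − 1 = 0.7531, so a = μ·0.7531 = 0.45 and b = (1−μ)·0.7531 = 0.30.

a = 0.45, b = 0.30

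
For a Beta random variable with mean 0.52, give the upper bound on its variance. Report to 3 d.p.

0.250

For fixed mean μ the Beta variance is μ(1−μ)/(α+β+1), increasing as α+β decreases.
Its least upper bound (not attained) is μ(1−μ) = 0.52·0.48 = 0.250.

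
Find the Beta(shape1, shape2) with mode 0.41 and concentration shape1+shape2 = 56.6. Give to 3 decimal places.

For shape1,shape2>1 the mode is (shape1−1)/(shape1+shape2−2), so shape1 = mode·(κ−2)+1 = 0.41×54.6+1 = 23.386.
And shape2 = (1−mode)·(κ−2)+1 = 0.59×54.6+1 = 33.214.

shape1 = 23.386, shape2 = 33.214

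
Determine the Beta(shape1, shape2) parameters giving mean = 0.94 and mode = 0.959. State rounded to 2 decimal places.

shape1 = 45.42, shape2 = 2.90

Let s = shape1+shape2. Mean gives shape1 = μs = 0.94s; mode gives (shape1−1)/(s−2) = 0.959.
Substituting: 0.94s − 1 = 0.959(s−2) = 0.959s − 1.918, so -0.019s = -0.918 and s = 48.3158.
Then shape1 = 0.94×48.3158 = 45.42 and shape2 = s−shape1 = 2.90.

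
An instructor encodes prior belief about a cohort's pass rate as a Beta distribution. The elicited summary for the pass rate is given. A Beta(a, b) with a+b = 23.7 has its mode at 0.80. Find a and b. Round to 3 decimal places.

a = 18.360, b = 5.340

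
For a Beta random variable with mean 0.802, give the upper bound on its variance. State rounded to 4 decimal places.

0.1588

Var = μ(1−μ)/(α+β+1), which approaches μ(1−μ) as α+β → 0.
So the supremum is μ(1−μ) = 0.802×0.198 = 0.1588.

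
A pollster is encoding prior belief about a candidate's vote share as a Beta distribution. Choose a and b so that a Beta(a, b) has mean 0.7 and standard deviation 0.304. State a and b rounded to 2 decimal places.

a = 0.89, b = 0.38

σ² = 0.304² = 0.092416.
With s = a+b, Var = μ(1−μ)/(s+1), so s+1 = (0.7×0.3)/0.092416 = 2.2723 and s = 1.2723.
a = μs = 0.89, b = (1−μ)s = 0.38.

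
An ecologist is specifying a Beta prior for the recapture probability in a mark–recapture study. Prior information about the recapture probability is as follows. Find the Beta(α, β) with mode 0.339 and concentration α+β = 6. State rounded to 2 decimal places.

Since the density peak of Beta(α,β) is at (α−1)/(α+β−2),
α = 1 + 0.339(6−2) = 2.36 and β = 6 − 2.36 = 3.64.

α = 2.36, β = 3.64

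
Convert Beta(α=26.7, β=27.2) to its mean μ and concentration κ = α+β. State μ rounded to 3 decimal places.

μ = 0.495, κ = 53.9

κ = α+β = 26.7+27.2 = 53.9; μ = α/κ = 26.7/53.9 = 0.495.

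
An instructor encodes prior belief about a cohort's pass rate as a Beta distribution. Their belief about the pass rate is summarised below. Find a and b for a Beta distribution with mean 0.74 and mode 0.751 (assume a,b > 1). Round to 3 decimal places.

a = 33.771, b = 11.865

With s = a+b: μ = a/s and mode = (a−1)/(s−2). Eliminating a = μs,
μs − 1 = m(s−2) ⇒ s(μ−m) = 1−2m ⇒ s = -0.502/-0.011 = 45.6364.
So a = μs = 33.771, b = (1−μ)s = 11.865.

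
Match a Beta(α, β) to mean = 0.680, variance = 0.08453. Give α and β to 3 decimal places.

By moment matching, α+β = μ(1−μ)/σ² − 1 = (0.680·0.320)/0.08453 − 1 = 2.5742 − 1 = 1.5742.
Since α/(α+β) = μ, α = 0.680·1.5742 = 1.070 and β = 0.320·1.5742 = 0.504.

α = 1.070, β = 0.504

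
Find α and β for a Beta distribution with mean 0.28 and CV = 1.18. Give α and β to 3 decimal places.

α = 0.237, β = 0.610

Var = (CV·μ)² = (1.18×0.28)² = 0.109164.
α+β = μ(1−μ)/Var − 1 = 0.2016/0.109164 − 1 = 0.8468.
Thus α = 0.28·0.8468 = 0.237 and β = 0.72·0.8468 = 0.610.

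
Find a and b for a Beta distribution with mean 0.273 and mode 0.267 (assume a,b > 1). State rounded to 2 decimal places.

Let s = a+b. Mean gives a = μs = 0.273s; mode gives (a−1)/(s−2) = 0.267.
Substituting: 0.273s − 1 = 0.267(s−2) = 0.267s − 0.534, so 0.006s = 0.466 and s = 77.6667.
Then a = 0.273×77.6667 = 21.20 and b = s−a = 56.46.

a = 21.20, b = 56.46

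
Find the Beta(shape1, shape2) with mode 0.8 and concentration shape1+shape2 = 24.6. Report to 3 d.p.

For shape1,shape2>1 the mode is (shape1−1)/(shape1+shape2−2), so shape1 = mode·(κ−2)+1 = 0.8×22.6+1 = 19.080.
And shape2 = (1−mode)·(κ−2)+1 = 0.2×22.6+1 = 5.520.

shape1 = 19.080, shape2 = 5.520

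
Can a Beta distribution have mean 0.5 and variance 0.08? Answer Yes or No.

Yes

The Beta variance bound is σ² < μ(1−μ).
Here μ(1−μ) = 0.5×0.5 = 0.25, and 0.08 < 0.25.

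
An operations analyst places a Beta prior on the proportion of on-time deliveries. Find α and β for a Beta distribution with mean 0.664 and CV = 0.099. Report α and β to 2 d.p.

Var = (CV·μ)² = (0.099×0.664)² = 0.004321.
α+β = μ(1−μ)/Var − 1 = 0.223104/0.004321 − 1 = 50.6298.
Thus α = 0.664·50.6298 = 33.62 and β = 0.336·50.6298 = 17.01.

α = 33.62, β = 17.01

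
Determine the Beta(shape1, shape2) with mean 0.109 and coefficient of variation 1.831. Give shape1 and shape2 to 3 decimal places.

Var = (CV·μ)² = (1.831×0.109)² = 0.039832.
shape1+shape2 = μ(1−μ)/Var − 1 = 0.097119/0.039832 − 1 = 1.4382.
Thus shape1 = 0.109·1.4382 = 0.157 and shape2 = 0.891·1.4382 = 1.281.

shape1 = 0.157, shape2 = 1.281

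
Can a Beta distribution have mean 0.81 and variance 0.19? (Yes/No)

The Beta variance bound is σ² < μ(1−μ).
Here μ(1−μ) = 0.81×0.19 = 0.1539, and 0.19 ≥ 0.1539.

No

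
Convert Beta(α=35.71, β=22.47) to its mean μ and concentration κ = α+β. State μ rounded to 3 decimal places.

κ = α+β = 35.71+22.47 = 58.18; μ = α/κ = 35.71/58.18 = 0.614.

μ = 0.614, κ = 58.18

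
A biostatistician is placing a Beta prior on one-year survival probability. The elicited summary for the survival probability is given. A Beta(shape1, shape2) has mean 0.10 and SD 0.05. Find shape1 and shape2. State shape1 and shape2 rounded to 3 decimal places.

shape1 = 3.500, shape2 = 31.500

Variance = 0.05² = 0.0025. The moment-matching identity shape1+shape2 = μ(1−μ)/Var − 1 gives
shape1+shape2 = 0.0900/0.0025 − 1 = 35.0000, so shape1 = μ·35.0000 = 3.500 and shape2 = (1−μ)·35.0000 = 31.500.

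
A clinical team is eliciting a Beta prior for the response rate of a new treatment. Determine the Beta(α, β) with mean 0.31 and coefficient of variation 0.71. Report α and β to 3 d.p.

α = 1.059, β = 2.357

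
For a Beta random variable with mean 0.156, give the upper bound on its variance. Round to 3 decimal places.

Var = μ(1−μ)/(α+β+1), which approaches μ(1−μ) as α+β → 0.
So the supremum is μ(1−μ) = 0.156×0.844 = 0.132.

0.132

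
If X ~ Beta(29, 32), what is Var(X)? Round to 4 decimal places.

Var = αβ/[(α+β)²(α+β+1)] = (29×32)/(61²×62) = 928/230702 = 0.0040.

0.0040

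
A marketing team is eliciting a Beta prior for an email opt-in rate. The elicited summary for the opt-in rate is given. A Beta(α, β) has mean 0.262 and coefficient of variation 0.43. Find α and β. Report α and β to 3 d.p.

Var = (CV·μ)² = (0.43×0.262)² = 0.012692.
α+β = μ(1−μ)/Var − 1 = 0.193356/0.012692 − 1 = 14.2341.
Thus α = 0.262·14.2341 = 3.729 and β = 0.738·14.2341 = 10.505.

α = 3.729, β = 10.505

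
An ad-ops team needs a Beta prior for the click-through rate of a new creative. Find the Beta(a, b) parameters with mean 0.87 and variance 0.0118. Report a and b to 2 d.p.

a = 7.47, b = 1.12

Write ν = a+b; then a = μν and Var = μ(1−μ)/(ν+1).
ν = μ(1−μ)/Var − 1 = 0.1131/0.0118 − 1 = 8.5847.
a = 0.87·8.5847 = 7.47, b = 0.13·8.5847 = 1.12.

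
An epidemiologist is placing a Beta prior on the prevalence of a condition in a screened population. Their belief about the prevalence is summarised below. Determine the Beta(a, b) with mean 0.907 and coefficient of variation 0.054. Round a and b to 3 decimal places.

Var = (CV·μ)² = (0.054×0.907)² = 0.002399.
a+b = μ(1−μ)/Var − 1 = 0.084351/0.002399 − 1 = 34.1632.
Thus a = 0.907·34.1632 = 30.986 and b = 0.093·34.1632 = 3.177.

a = 30.986, b = 3.177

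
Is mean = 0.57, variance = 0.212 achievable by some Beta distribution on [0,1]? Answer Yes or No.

Yes

The Beta variance bound is σ² < μ(1−μ).
Here μ(1−μ) = 0.57×0.43 = 0.2451, and 0.212 < 0.2451.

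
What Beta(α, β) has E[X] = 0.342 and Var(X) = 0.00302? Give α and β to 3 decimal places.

α = 25.142, β = 48.373

By moment matching, α+β = μ(1−μ)/σ² − 1 = (0.342·0.658)/0.00302 − 1 = 74.5152 − 1 = 73.5152.
Since α/(α+β) = μ, α = 0.342·73.5152 = 25.142 and β = 0.658·73.5152 = 48.373.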